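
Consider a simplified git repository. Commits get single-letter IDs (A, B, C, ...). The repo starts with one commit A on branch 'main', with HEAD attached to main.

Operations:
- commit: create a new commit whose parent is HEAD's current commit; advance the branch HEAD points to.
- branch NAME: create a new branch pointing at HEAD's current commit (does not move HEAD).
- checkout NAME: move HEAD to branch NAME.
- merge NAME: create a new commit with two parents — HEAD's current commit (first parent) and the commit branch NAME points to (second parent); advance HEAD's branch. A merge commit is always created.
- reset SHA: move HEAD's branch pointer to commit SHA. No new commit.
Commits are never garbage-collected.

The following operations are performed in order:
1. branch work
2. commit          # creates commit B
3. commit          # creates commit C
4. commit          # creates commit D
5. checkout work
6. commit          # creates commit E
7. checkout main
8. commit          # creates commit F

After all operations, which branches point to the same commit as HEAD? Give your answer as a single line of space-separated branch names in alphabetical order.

After op 1 (branch): HEAD=main@A [main=A work=A]
After op 2 (commit): HEAD=main@B [main=B work=A]
After op 3 (commit): HEAD=main@C [main=C work=A]
After op 4 (commit): HEAD=main@D [main=D work=A]
After op 5 (checkout): HEAD=work@A [main=D work=A]
After op 6 (commit): HEAD=work@E [main=D work=E]
After op 7 (checkout): HEAD=main@D [main=D work=E]
After op 8 (commit): HEAD=main@F [main=F work=E]

Answer: main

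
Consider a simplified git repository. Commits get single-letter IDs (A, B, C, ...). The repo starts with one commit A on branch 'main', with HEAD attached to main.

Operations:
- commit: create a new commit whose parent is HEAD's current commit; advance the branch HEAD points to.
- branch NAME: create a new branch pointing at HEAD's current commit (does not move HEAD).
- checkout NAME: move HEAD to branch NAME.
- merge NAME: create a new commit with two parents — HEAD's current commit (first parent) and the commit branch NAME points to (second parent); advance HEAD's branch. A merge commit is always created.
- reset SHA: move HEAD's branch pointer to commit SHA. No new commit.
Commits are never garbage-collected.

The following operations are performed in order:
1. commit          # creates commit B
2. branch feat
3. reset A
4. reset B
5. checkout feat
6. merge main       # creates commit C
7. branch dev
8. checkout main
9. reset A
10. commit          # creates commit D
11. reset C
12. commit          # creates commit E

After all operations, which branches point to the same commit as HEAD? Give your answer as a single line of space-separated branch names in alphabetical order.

Answer: main

Derivation:
After op 1 (commit): HEAD=main@B [main=B]
After op 2 (branch): HEAD=main@B [feat=B main=B]
After op 3 (reset): HEAD=main@A [feat=B main=A]
After op 4 (reset): HEAD=main@B [feat=B main=B]
After op 5 (checkout): HEAD=feat@B [feat=B main=B]
After op 6 (merge): HEAD=feat@C [feat=C main=B]
After op 7 (branch): HEAD=feat@C [dev=C feat=C main=B]
After op 8 (checkout): HEAD=main@B [dev=C feat=C main=B]
After op 9 (reset): HEAD=main@A [dev=C feat=C main=A]
After op 10 (commit): HEAD=main@D [dev=C feat=C main=D]
After op 11 (reset): HEAD=main@C [dev=C feat=C main=C]
After op 12 (commit): HEAD=main@E [dev=C feat=C main=E]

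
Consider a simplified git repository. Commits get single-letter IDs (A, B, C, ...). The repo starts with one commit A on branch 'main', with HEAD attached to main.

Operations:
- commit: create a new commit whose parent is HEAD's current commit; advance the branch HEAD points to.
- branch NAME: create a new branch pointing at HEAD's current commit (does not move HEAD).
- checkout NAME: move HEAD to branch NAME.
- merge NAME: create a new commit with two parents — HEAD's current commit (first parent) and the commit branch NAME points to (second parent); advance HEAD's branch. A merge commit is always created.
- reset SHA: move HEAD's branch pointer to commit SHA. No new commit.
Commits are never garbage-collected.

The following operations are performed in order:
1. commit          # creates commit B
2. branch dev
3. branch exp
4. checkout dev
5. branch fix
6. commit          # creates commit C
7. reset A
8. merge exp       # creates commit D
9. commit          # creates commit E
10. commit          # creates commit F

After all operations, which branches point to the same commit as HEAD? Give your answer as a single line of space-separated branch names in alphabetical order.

Answer: dev

Derivation:
After op 1 (commit): HEAD=main@B [main=B]
After op 2 (branch): HEAD=main@B [dev=B main=B]
After op 3 (branch): HEAD=main@B [dev=B exp=B main=B]
After op 4 (checkout): HEAD=dev@B [dev=B exp=B main=B]
After op 5 (branch): HEAD=dev@B [dev=B exp=B fix=B main=B]
After op 6 (commit): HEAD=dev@C [dev=C exp=B fix=B main=B]
After op 7 (reset): HEAD=dev@A [dev=A exp=B fix=B main=B]
After op 8 (merge): HEAD=dev@D [dev=D exp=B fix=B main=B]
After op 9 (commit): HEAD=dev@E [dev=E exp=B fix=B main=B]
After op 10 (commit): HEAD=dev@F [dev=F exp=B fix=B main=B]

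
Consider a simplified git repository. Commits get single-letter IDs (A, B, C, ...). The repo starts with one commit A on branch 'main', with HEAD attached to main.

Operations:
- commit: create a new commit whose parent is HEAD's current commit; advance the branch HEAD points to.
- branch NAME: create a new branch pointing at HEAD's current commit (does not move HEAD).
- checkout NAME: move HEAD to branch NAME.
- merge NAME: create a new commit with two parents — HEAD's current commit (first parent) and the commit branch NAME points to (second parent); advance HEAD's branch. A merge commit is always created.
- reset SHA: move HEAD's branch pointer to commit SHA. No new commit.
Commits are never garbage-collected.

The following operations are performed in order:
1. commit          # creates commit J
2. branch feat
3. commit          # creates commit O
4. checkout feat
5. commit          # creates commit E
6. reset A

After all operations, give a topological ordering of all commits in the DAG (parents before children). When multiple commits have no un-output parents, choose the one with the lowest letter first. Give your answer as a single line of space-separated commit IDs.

After op 1 (commit): HEAD=main@J [main=J]
After op 2 (branch): HEAD=main@J [feat=J main=J]
After op 3 (commit): HEAD=main@O [feat=J main=O]
After op 4 (checkout): HEAD=feat@J [feat=J main=O]
After op 5 (commit): HEAD=feat@E [feat=E main=O]
After op 6 (reset): HEAD=feat@A [feat=A main=O]
commit A: parents=[]
commit E: parents=['J']
commit J: parents=['A']
commit O: parents=['J']

Answer: A J E O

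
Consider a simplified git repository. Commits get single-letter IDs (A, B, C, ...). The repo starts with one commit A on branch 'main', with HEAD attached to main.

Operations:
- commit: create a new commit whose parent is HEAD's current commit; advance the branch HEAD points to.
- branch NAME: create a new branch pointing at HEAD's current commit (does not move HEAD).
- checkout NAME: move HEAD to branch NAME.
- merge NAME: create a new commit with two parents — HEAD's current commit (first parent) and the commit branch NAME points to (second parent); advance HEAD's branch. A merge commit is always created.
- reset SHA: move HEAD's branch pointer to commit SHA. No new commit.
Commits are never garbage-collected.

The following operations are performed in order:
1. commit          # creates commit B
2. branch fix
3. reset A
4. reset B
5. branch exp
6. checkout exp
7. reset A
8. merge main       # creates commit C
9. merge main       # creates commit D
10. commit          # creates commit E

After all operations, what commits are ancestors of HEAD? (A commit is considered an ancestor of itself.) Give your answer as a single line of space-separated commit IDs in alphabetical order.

Answer: A B C D E

Derivation:
After op 1 (commit): HEAD=main@B [main=B]
After op 2 (branch): HEAD=main@B [fix=B main=B]
After op 3 (reset): HEAD=main@A [fix=B main=A]
After op 4 (reset): HEAD=main@B [fix=B main=B]
After op 5 (branch): HEAD=main@B [exp=B fix=B main=B]
After op 6 (checkout): HEAD=exp@B [exp=B fix=B main=B]
After op 7 (reset): HEAD=exp@A [exp=A fix=B main=B]
After op 8 (merge): HEAD=exp@C [exp=C fix=B main=B]
After op 9 (merge): HEAD=exp@D [exp=D fix=B main=B]
After op 10 (commit): HEAD=exp@E [exp=E fix=B main=B]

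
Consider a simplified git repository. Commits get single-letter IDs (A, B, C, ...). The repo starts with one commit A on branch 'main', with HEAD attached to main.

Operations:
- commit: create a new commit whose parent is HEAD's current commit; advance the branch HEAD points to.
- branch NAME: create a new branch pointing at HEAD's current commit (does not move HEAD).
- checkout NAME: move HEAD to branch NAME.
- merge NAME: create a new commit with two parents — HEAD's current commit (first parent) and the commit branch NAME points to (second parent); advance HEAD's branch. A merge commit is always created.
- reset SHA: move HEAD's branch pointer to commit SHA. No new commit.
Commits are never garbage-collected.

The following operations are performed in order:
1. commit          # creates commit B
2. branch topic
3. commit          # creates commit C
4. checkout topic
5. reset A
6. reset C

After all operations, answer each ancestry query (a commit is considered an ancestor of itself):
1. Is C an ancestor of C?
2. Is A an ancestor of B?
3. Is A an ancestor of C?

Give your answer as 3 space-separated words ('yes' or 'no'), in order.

Answer: yes yes yes

Derivation:
After op 1 (commit): HEAD=main@B [main=B]
After op 2 (branch): HEAD=main@B [main=B topic=B]
After op 3 (commit): HEAD=main@C [main=C topic=B]
After op 4 (checkout): HEAD=topic@B [main=C topic=B]
After op 5 (reset): HEAD=topic@A [main=C topic=A]
After op 6 (reset): HEAD=topic@C [main=C topic=C]
ancestors(C) = {A,B,C}; C in? yes
ancestors(B) = {A,B}; A in? yes
ancestors(C) = {A,B,C}; A in? yes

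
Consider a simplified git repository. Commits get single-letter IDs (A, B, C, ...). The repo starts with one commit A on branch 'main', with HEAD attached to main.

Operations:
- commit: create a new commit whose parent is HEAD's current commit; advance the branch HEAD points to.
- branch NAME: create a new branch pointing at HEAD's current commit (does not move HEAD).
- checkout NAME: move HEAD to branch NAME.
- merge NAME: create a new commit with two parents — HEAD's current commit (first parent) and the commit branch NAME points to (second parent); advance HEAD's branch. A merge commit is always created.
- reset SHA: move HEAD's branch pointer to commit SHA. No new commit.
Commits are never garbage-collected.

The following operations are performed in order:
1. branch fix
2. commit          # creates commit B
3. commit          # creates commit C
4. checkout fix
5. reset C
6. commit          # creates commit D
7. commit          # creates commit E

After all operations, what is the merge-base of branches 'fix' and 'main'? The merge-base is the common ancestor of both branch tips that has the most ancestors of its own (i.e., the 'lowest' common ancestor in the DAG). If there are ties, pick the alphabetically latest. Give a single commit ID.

Answer: C

Derivation:
After op 1 (branch): HEAD=main@A [fix=A main=A]
After op 2 (commit): HEAD=main@B [fix=A main=B]
After op 3 (commit): HEAD=main@C [fix=A main=C]
After op 4 (checkout): HEAD=fix@A [fix=A main=C]
After op 5 (reset): HEAD=fix@C [fix=C main=C]
After op 6 (commit): HEAD=fix@D [fix=D main=C]
After op 7 (commit): HEAD=fix@E [fix=E main=C]
ancestors(fix=E): ['A', 'B', 'C', 'D', 'E']
ancestors(main=C): ['A', 'B', 'C']
common: ['A', 'B', 'C']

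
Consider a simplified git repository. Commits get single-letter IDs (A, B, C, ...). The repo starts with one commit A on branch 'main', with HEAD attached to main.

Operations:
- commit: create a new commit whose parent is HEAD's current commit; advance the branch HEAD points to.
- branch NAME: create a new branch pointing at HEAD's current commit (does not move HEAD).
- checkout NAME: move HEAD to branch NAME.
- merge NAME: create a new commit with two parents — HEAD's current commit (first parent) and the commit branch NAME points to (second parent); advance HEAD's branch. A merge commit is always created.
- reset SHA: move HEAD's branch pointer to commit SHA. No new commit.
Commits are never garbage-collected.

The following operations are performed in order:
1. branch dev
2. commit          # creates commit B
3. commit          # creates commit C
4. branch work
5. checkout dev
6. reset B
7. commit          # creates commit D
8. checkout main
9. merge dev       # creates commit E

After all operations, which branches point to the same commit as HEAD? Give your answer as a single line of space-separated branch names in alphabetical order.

After op 1 (branch): HEAD=main@A [dev=A main=A]
After op 2 (commit): HEAD=main@B [dev=A main=B]
After op 3 (commit): HEAD=main@C [dev=A main=C]
After op 4 (branch): HEAD=main@C [dev=A main=C work=C]
After op 5 (checkout): HEAD=dev@A [dev=A main=C work=C]
After op 6 (reset): HEAD=dev@B [dev=B main=C work=C]
After op 7 (commit): HEAD=dev@D [dev=D main=C work=C]
After op 8 (checkout): HEAD=main@C [dev=D main=C work=C]
After op 9 (merge): HEAD=main@E [dev=D main=E work=C]

Answer: main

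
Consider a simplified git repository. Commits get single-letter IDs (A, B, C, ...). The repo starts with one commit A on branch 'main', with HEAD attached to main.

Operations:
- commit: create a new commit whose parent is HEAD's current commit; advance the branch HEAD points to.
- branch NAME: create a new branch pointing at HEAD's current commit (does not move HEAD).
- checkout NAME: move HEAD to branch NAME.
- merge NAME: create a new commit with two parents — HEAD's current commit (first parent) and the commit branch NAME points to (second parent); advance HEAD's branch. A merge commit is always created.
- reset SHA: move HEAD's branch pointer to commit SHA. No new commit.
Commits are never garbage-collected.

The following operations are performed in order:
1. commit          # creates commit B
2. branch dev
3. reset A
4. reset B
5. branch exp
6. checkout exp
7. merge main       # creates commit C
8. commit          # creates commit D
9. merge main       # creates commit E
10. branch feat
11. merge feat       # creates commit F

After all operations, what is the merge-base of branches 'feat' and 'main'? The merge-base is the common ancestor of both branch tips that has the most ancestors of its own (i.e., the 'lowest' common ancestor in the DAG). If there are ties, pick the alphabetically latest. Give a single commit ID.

Answer: B

Derivation:
After op 1 (commit): HEAD=main@B [main=B]
After op 2 (branch): HEAD=main@B [dev=B main=B]
After op 3 (reset): HEAD=main@A [dev=B main=A]
After op 4 (reset): HEAD=main@B [dev=B main=B]
After op 5 (branch): HEAD=main@B [dev=B exp=B main=B]
After op 6 (checkout): HEAD=exp@B [dev=B exp=B main=B]
After op 7 (merge): HEAD=exp@C [dev=B exp=C main=B]
After op 8 (commit): HEAD=exp@D [dev=B exp=D main=B]
After op 9 (merge): HEAD=exp@E [dev=B exp=E main=B]
After op 10 (branch): HEAD=exp@E [dev=B exp=E feat=E main=B]
After op 11 (merge): HEAD=exp@F [dev=B exp=F feat=E main=B]
ancestors(feat=E): ['A', 'B', 'C', 'D', 'E']
ancestors(main=B): ['A', 'B']
common: ['A', 'B']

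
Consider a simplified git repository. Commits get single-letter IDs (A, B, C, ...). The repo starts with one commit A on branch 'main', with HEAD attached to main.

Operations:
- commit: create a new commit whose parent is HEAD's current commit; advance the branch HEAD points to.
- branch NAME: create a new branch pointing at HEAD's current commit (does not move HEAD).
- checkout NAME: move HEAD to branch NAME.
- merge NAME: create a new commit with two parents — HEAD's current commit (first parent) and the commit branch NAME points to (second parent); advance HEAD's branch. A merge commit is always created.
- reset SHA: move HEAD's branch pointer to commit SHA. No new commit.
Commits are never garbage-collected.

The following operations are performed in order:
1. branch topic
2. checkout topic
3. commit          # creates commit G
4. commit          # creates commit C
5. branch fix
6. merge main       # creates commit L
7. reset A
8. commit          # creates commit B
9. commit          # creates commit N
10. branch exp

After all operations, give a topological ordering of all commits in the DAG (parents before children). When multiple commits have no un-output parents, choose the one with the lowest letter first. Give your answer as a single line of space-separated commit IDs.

After op 1 (branch): HEAD=main@A [main=A topic=A]
After op 2 (checkout): HEAD=topic@A [main=A topic=A]
After op 3 (commit): HEAD=topic@G [main=A topic=G]
After op 4 (commit): HEAD=topic@C [main=A topic=C]
After op 5 (branch): HEAD=topic@C [fix=C main=A topic=C]
After op 6 (merge): HEAD=topic@L [fix=C main=A topic=L]
After op 7 (reset): HEAD=topic@A [fix=C main=A topic=A]
After op 8 (commit): HEAD=topic@B [fix=C main=A topic=B]
After op 9 (commit): HEAD=topic@N [fix=C main=A topic=N]
After op 10 (branch): HEAD=topic@N [exp=N fix=C main=A topic=N]
commit A: parents=[]
commit B: parents=['A']
commit C: parents=['G']
commit G: parents=['A']
commit L: parents=['C', 'A']
commit N: parents=['B']

Answer: A B G C L N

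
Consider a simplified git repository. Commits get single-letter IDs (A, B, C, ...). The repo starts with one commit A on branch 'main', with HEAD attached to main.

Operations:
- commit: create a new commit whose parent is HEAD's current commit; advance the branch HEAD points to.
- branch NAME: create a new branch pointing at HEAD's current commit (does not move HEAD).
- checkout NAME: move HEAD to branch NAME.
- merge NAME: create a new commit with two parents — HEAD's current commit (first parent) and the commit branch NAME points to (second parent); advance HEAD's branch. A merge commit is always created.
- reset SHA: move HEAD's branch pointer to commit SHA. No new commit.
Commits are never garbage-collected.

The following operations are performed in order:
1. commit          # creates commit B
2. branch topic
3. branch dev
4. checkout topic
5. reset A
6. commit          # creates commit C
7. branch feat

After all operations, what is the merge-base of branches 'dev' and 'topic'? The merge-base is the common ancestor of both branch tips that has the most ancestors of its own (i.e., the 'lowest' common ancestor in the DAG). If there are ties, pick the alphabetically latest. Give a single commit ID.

After op 1 (commit): HEAD=main@B [main=B]
After op 2 (branch): HEAD=main@B [main=B topic=B]
After op 3 (branch): HEAD=main@B [dev=B main=B topic=B]
After op 4 (checkout): HEAD=topic@B [dev=B main=B topic=B]
After op 5 (reset): HEAD=topic@A [dev=B main=B topic=A]
After op 6 (commit): HEAD=topic@C [dev=B main=B topic=C]
After op 7 (branch): HEAD=topic@C [dev=B feat=C main=B topic=C]
ancestors(dev=B): ['A', 'B']
ancestors(topic=C): ['A', 'C']
common: ['A']

Answer: A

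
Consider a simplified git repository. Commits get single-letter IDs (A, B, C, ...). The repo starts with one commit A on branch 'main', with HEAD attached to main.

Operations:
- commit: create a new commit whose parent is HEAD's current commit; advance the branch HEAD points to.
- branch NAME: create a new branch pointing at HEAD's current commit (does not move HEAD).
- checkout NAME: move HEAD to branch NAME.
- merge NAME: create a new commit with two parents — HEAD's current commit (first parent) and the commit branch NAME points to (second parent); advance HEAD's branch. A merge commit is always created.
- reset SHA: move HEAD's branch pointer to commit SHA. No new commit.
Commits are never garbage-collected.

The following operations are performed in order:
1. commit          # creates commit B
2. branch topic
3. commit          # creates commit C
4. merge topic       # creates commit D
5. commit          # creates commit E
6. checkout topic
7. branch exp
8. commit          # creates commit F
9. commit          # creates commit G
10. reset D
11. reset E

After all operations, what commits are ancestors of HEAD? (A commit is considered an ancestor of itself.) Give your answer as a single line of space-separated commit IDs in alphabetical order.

Answer: A B C D E

Derivation:
After op 1 (commit): HEAD=main@B [main=B]
After op 2 (branch): HEAD=main@B [main=B topic=B]
After op 3 (commit): HEAD=main@C [main=C topic=B]
After op 4 (merge): HEAD=main@D [main=D topic=B]
After op 5 (commit): HEAD=main@E [main=E topic=B]
After op 6 (checkout): HEAD=topic@B [main=E topic=B]
After op 7 (branch): HEAD=topic@B [exp=B main=E topic=B]
After op 8 (commit): HEAD=topic@F [exp=B main=E topic=F]
After op 9 (commit): HEAD=topic@G [exp=B main=E topic=G]
After op 10 (reset): HEAD=topic@D [exp=B main=E topic=D]
After op 11 (reset): HEAD=topic@E [exp=B main=E topic=E]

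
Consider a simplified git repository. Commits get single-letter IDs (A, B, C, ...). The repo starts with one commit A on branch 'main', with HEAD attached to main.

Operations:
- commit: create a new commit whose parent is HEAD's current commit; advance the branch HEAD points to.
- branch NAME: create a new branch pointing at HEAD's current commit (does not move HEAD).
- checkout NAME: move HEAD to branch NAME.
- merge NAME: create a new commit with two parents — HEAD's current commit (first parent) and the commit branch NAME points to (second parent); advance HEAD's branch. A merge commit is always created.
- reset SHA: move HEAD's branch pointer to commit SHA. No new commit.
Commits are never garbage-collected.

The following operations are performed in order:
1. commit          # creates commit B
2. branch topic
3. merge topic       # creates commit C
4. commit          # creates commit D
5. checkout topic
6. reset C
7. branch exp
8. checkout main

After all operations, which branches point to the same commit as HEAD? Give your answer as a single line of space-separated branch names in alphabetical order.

Answer: main

Derivation:
After op 1 (commit): HEAD=main@B [main=B]
After op 2 (branch): HEAD=main@B [main=B topic=B]
After op 3 (merge): HEAD=main@C [main=C topic=B]
After op 4 (commit): HEAD=main@D [main=D topic=B]
After op 5 (checkout): HEAD=topic@B [main=D topic=B]
After op 6 (reset): HEAD=topic@C [main=D topic=C]
After op 7 (branch): HEAD=topic@C [exp=C main=D topic=C]
After op 8 (checkout): HEAD=main@D [exp=C main=D topic=C]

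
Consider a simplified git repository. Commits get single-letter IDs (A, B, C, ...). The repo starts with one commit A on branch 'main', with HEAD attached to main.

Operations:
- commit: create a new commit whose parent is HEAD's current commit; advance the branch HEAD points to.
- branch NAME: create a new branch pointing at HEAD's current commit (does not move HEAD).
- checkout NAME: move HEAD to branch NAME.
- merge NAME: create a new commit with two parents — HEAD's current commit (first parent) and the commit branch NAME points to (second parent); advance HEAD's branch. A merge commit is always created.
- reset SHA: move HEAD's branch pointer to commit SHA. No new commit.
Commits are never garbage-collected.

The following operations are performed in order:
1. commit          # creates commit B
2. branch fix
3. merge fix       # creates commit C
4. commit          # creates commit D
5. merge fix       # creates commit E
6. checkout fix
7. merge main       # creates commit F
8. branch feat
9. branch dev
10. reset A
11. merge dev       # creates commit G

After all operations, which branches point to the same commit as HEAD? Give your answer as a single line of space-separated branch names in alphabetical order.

Answer: fix

Derivation:
After op 1 (commit): HEAD=main@B [main=B]
After op 2 (branch): HEAD=main@B [fix=B main=B]
After op 3 (merge): HEAD=main@C [fix=B main=C]
After op 4 (commit): HEAD=main@D [fix=B main=D]
After op 5 (merge): HEAD=main@E [fix=B main=E]
After op 6 (checkout): HEAD=fix@B [fix=B main=E]
After op 7 (merge): HEAD=fix@F [fix=F main=E]
After op 8 (branch): HEAD=fix@F [feat=F fix=F main=E]
After op 9 (branch): HEAD=fix@F [dev=F feat=F fix=F main=E]
After op 10 (reset): HEAD=fix@A [dev=F feat=F fix=A main=E]
After op 11 (merge): HEAD=fix@G [dev=F feat=F fix=G main=E]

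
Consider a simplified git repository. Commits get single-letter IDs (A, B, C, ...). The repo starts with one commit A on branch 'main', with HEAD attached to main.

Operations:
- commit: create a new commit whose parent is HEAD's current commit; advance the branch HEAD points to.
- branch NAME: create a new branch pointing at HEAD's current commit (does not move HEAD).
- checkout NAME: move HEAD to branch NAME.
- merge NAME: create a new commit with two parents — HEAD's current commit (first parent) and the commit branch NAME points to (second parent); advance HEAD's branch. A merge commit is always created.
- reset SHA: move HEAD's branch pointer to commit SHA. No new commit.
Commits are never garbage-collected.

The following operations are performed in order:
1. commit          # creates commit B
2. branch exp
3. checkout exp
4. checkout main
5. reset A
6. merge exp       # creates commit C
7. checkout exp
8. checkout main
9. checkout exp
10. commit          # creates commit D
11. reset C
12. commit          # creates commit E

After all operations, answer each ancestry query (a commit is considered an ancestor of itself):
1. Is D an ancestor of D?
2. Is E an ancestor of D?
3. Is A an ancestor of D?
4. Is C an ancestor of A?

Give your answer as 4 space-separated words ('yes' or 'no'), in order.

Answer: yes no yes no

Derivation:
After op 1 (commit): HEAD=main@B [main=B]
After op 2 (branch): HEAD=main@B [exp=B main=B]
After op 3 (checkout): HEAD=exp@B [exp=B main=B]
After op 4 (checkout): HEAD=main@B [exp=B main=B]
After op 5 (reset): HEAD=main@A [exp=B main=A]
After op 6 (merge): HEAD=main@C [exp=B main=C]
After op 7 (checkout): HEAD=exp@B [exp=B main=C]
After op 8 (checkout): HEAD=main@C [exp=B main=C]
After op 9 (checkout): HEAD=exp@B [exp=B main=C]
After op 10 (commit): HEAD=exp@D [exp=D main=C]
After op 11 (reset): HEAD=exp@C [exp=C main=C]
After op 12 (commit): HEAD=exp@E [exp=E main=C]
ancestors(D) = {A,B,D}; D in? yes
ancestors(D) = {A,B,D}; E in? no
ancestors(D) = {A,B,D}; A in? yes
ancestors(A) = {A}; C in? no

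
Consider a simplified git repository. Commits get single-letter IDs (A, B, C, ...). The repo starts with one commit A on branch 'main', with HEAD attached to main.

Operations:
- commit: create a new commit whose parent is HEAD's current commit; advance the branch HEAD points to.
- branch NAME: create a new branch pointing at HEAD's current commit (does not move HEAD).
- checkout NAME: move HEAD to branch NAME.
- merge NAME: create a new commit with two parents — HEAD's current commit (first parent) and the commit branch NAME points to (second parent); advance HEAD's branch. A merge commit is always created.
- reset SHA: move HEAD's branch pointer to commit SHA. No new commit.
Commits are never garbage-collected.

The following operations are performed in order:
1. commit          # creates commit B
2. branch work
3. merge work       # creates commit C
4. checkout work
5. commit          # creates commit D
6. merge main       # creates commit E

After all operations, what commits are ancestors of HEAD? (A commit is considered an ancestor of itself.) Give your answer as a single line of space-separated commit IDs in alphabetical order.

Answer: A B C D E

Derivation:
After op 1 (commit): HEAD=main@B [main=B]
After op 2 (branch): HEAD=main@B [main=B work=B]
After op 3 (merge): HEAD=main@C [main=C work=B]
After op 4 (checkout): HEAD=work@B [main=C work=B]
After op 5 (commit): HEAD=work@D [main=C work=D]
After op 6 (merge): HEAD=work@E [main=C work=E]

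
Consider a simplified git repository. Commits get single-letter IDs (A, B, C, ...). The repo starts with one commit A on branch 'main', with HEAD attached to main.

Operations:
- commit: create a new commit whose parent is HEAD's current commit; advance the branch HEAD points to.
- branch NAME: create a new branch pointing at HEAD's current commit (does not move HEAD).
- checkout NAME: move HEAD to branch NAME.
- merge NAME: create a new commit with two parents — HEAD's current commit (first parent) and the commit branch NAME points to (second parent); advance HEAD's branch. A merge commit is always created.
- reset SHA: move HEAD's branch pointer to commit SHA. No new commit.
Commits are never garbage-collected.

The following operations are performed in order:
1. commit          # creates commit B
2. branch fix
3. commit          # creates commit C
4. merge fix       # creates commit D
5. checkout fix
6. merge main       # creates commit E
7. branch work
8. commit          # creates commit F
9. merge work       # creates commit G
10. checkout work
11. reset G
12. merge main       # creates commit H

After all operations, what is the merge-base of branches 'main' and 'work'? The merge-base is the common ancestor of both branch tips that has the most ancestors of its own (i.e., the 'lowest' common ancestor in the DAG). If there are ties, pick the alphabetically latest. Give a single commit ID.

After op 1 (commit): HEAD=main@B [main=B]
After op 2 (branch): HEAD=main@B [fix=B main=B]
After op 3 (commit): HEAD=main@C [fix=B main=C]
After op 4 (merge): HEAD=main@D [fix=B main=D]
After op 5 (checkout): HEAD=fix@B [fix=B main=D]
After op 6 (merge): HEAD=fix@E [fix=E main=D]
After op 7 (branch): HEAD=fix@E [fix=E main=D work=E]
After op 8 (commit): HEAD=fix@F [fix=F main=D work=E]
After op 9 (merge): HEAD=fix@G [fix=G main=D work=E]
After op 10 (checkout): HEAD=work@E [fix=G main=D work=E]
After op 11 (reset): HEAD=work@G [fix=G main=D work=G]
After op 12 (merge): HEAD=work@H [fix=G main=D work=H]
ancestors(main=D): ['A', 'B', 'C', 'D']
ancestors(work=H): ['A', 'B', 'C', 'D', 'E', 'F', 'G', 'H']
common: ['A', 'B', 'C', 'D']

Answer: D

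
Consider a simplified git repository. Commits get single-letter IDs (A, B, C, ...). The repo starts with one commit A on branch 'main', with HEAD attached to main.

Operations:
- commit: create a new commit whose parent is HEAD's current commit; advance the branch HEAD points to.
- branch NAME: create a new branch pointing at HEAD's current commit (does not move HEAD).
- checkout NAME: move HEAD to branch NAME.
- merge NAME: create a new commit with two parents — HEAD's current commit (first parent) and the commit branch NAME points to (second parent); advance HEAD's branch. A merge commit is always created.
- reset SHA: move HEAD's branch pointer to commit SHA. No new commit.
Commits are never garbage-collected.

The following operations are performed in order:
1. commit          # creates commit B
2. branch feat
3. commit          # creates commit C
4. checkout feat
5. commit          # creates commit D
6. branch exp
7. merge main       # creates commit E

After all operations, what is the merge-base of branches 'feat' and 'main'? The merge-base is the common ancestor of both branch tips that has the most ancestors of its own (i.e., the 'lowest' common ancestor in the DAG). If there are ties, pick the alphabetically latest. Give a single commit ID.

Answer: C

Derivation:
After op 1 (commit): HEAD=main@B [main=B]
After op 2 (branch): HEAD=main@B [feat=B main=B]
After op 3 (commit): HEAD=main@C [feat=B main=C]
After op 4 (checkout): HEAD=feat@B [feat=B main=C]
After op 5 (commit): HEAD=feat@D [feat=D main=C]
After op 6 (branch): HEAD=feat@D [exp=D feat=D main=C]
After op 7 (merge): HEAD=feat@E [exp=D feat=E main=C]
ancestors(feat=E): ['A', 'B', 'C', 'D', 'E']
ancestors(main=C): ['A', 'B', 'C']
common: ['A', 'B', 'C']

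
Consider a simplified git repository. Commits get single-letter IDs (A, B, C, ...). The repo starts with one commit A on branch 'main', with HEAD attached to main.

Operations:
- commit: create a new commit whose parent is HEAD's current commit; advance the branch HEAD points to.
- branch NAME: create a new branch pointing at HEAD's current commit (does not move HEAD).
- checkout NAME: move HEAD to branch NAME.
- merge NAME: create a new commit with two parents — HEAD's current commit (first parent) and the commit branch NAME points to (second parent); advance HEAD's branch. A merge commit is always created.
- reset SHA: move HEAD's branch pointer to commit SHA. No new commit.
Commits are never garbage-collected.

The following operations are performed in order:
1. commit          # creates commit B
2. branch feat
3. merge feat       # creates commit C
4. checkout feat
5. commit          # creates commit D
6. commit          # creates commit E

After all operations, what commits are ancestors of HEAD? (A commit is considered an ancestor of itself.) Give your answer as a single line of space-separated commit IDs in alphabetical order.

After op 1 (commit): HEAD=main@B [main=B]
After op 2 (branch): HEAD=main@B [feat=B main=B]
After op 3 (merge): HEAD=main@C [feat=B main=C]
After op 4 (checkout): HEAD=feat@B [feat=B main=C]
After op 5 (commit): HEAD=feat@D [feat=D main=C]
After op 6 (commit): HEAD=feat@E [feat=E main=C]

Answer: A B D E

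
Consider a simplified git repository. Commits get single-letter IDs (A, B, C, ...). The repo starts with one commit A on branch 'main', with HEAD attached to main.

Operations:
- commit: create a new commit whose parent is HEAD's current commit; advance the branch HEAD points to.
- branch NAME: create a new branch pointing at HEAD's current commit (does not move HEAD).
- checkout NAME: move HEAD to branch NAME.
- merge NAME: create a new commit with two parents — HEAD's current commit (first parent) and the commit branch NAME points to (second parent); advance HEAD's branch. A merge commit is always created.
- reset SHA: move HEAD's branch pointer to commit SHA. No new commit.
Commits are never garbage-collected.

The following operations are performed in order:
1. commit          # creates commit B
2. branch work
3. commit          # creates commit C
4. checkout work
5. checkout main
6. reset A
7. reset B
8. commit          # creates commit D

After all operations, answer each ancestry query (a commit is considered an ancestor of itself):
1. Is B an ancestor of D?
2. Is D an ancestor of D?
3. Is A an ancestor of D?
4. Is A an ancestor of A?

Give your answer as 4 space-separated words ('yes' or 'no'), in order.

Answer: yes yes yes yes

Derivation:
After op 1 (commit): HEAD=main@B [main=B]
After op 2 (branch): HEAD=main@B [main=B work=B]
After op 3 (commit): HEAD=main@C [main=C work=B]
After op 4 (checkout): HEAD=work@B [main=C work=B]
After op 5 (checkout): HEAD=main@C [main=C work=B]
After op 6 (reset): HEAD=main@A [main=A work=B]
After op 7 (reset): HEAD=main@B [main=B work=B]
After op 8 (commit): HEAD=main@D [main=D work=B]
ancestors(D) = {A,B,D}; B in? yes
ancestors(D) = {A,B,D}; D in? yes
ancestors(D) = {A,B,D}; A in? yes
ancestors(A) = {A}; A in? yes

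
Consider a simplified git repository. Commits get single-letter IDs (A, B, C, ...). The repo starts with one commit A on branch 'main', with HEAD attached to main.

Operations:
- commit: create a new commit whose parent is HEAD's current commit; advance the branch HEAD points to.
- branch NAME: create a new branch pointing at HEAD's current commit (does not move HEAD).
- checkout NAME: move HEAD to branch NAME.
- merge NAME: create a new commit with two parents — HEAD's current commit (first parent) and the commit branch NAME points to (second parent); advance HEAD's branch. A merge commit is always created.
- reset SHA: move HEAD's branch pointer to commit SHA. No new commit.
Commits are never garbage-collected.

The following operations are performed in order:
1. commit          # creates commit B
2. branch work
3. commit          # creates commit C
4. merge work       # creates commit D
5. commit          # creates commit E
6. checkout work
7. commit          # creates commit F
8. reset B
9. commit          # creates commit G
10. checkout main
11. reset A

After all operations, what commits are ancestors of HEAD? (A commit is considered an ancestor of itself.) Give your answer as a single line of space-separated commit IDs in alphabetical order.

After op 1 (commit): HEAD=main@B [main=B]
After op 2 (branch): HEAD=main@B [main=B work=B]
After op 3 (commit): HEAD=main@C [main=C work=B]
After op 4 (merge): HEAD=main@D [main=D work=B]
After op 5 (commit): HEAD=main@E [main=E work=B]
After op 6 (checkout): HEAD=work@B [main=E work=B]
After op 7 (commit): HEAD=work@F [main=E work=F]
After op 8 (reset): HEAD=work@B [main=E work=B]
After op 9 (commit): HEAD=work@G [main=E work=G]
After op 10 (checkout): HEAD=main@E [main=E work=G]
After op 11 (reset): HEAD=main@A [main=A work=G]

Answer: A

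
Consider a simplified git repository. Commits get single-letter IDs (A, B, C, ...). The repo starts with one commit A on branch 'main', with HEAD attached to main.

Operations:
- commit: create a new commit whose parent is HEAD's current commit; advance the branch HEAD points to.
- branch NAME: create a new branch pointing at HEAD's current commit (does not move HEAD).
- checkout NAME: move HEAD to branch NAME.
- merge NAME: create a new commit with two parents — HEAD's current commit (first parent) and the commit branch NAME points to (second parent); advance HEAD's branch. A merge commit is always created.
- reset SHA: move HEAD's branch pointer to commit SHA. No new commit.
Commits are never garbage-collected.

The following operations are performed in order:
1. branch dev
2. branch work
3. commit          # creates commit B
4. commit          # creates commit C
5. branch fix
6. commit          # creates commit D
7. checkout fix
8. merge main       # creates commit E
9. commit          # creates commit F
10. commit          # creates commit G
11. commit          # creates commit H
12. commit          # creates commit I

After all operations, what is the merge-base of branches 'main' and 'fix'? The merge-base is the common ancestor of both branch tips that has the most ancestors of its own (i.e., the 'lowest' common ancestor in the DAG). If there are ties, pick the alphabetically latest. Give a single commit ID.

Answer: D

Derivation:
After op 1 (branch): HEAD=main@A [dev=A main=A]
After op 2 (branch): HEAD=main@A [dev=A main=A work=A]
After op 3 (commit): HEAD=main@B [dev=A main=B work=A]
After op 4 (commit): HEAD=main@C [dev=A main=C work=A]
After op 5 (branch): HEAD=main@C [dev=A fix=C main=C work=A]
After op 6 (commit): HEAD=main@D [dev=A fix=C main=D work=A]
After op 7 (checkout): HEAD=fix@C [dev=A fix=C main=D work=A]
After op 8 (merge): HEAD=fix@E [dev=A fix=E main=D work=A]
After op 9 (commit): HEAD=fix@F [dev=A fix=F main=D work=A]
After op 10 (commit): HEAD=fix@G [dev=A fix=G main=D work=A]
After op 11 (commit): HEAD=fix@H [dev=A fix=H main=D work=A]
After op 12 (commit): HEAD=fix@I [dev=A fix=I main=D work=A]
ancestors(main=D): ['A', 'B', 'C', 'D']
ancestors(fix=I): ['A', 'B', 'C', 'D', 'E', 'F', 'G', 'H', 'I']
common: ['A', 'B', 'C', 'D']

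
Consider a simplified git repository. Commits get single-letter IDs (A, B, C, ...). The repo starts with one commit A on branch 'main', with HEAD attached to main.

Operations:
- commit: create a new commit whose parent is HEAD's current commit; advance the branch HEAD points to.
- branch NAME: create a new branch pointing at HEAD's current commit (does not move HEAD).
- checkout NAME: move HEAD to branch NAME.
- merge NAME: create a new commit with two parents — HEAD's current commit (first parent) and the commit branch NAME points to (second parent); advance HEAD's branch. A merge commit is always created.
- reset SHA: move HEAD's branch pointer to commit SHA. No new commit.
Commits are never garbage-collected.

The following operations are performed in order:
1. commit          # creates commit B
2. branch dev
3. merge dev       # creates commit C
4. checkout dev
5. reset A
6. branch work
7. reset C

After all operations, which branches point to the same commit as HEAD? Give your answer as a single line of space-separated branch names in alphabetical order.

After op 1 (commit): HEAD=main@B [main=B]
After op 2 (branch): HEAD=main@B [dev=B main=B]
After op 3 (merge): HEAD=main@C [dev=B main=C]
After op 4 (checkout): HEAD=dev@B [dev=B main=C]
After op 5 (reset): HEAD=dev@A [dev=A main=C]
After op 6 (branch): HEAD=dev@A [dev=A main=C work=A]
After op 7 (reset): HEAD=dev@C [dev=C main=C work=A]

Answer: dev main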